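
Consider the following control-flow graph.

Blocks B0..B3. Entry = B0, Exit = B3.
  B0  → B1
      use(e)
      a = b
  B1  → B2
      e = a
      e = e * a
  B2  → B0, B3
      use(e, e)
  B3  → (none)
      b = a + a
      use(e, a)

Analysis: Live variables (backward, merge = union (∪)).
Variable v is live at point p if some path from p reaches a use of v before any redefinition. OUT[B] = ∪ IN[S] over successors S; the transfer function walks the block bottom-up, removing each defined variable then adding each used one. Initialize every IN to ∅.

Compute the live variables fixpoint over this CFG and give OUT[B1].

Answer: {a, b, e}

Derivation:
Converged values:
  B0: | IN={b, e} | OUT={a, b}
  B1: | IN={a, b} | OUT={a, b, e}
  B2: | IN={a, b, e} | OUT={a, b, e}
  B3: | IN={a, e} | OUT={}

Merge at B1: OUT[B1] = IN[B2] = {a, b, e}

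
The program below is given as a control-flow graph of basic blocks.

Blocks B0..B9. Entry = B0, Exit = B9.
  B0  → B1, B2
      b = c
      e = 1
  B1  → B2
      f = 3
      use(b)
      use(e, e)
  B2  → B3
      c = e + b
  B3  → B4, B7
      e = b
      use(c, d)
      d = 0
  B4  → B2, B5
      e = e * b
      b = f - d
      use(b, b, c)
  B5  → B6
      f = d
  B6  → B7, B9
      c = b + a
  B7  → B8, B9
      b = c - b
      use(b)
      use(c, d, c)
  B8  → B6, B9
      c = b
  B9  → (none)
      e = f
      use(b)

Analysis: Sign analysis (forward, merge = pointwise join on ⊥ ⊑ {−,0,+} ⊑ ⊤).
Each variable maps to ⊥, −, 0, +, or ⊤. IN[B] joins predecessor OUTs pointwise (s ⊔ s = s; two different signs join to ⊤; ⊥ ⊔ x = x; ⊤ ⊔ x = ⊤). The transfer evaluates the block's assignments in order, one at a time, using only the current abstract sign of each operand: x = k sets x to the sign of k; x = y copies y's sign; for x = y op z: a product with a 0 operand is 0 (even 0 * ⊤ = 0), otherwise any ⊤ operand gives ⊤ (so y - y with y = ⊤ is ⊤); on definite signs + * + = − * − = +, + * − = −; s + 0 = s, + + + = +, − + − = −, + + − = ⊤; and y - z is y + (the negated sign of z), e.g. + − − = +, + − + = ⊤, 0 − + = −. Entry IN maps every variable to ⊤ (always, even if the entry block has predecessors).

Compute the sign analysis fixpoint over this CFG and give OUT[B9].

Per-block solution:
  B0:   IN=(all ⊤)   OUT={e:+; rest ⊤}
  B1:   IN={e:+; rest ⊤}   OUT={e:+, f:+; rest ⊤}
  B2:   IN=(all ⊤)   OUT=(all ⊤)
  B3:   IN=(all ⊤)   OUT={d:0; rest ⊤}
  B4:   IN={d:0; rest ⊤}   OUT={d:0; rest ⊤}
  B5:   IN={d:0; rest ⊤}   OUT={d:0, f:0; rest ⊤}
  B6:   IN={d:0; rest ⊤}   OUT={d:0; rest ⊤}
  B7:   IN={d:0; rest ⊤}   OUT={d:0; rest ⊤}
  B8:   IN={d:0; rest ⊤}   OUT={d:0; rest ⊤}
  B9:   IN={d:0; rest ⊤}   OUT={d:0; rest ⊤}

Merge at B9: IN[B9] = OUT[B6] ⊔ OUT[B7] ⊔ OUT[B8] = {a: ⊤, b: ⊤, c: ⊤, d: 0, e: ⊤, f: ⊤}
Applying B9's transfer function to that IN value gives OUT[B9] (row B9 above).

Answer: {a: ⊤, b: ⊤, c: ⊤, d: 0, e: ⊤, f: ⊤}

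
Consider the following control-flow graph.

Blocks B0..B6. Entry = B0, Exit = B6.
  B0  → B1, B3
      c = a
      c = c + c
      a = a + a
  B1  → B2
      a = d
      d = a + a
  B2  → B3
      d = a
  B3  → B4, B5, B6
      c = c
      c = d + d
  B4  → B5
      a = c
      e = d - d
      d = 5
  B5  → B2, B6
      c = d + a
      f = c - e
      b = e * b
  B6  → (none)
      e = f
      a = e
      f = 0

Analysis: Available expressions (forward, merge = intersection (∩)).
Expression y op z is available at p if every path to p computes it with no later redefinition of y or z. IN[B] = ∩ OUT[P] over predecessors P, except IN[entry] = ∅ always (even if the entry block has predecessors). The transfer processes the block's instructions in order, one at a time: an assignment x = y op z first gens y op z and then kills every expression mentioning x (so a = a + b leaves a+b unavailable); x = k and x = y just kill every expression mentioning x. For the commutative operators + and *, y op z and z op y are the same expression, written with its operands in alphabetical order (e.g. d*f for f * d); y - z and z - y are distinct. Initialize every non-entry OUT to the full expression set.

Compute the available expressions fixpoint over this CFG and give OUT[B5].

Answer: {a+d, c-e}

Trace:
Fixpoint table:
  B0:  IN={}  OUT={}
  B1:  IN={}  OUT={a+a}
  B2:  IN={}  OUT={}
  B3:  IN={}  OUT={d+d}
  B4:  IN={d+d}  OUT={}
  B5:  IN={}  OUT={a+d, c-e}
  B6:  IN={}  OUT={}

Merge at B5: IN[B5] = OUT[B3] ∩ OUT[B4] = {}
Applying B5's transfer function to that IN value gives OUT[B5] (row B5 above).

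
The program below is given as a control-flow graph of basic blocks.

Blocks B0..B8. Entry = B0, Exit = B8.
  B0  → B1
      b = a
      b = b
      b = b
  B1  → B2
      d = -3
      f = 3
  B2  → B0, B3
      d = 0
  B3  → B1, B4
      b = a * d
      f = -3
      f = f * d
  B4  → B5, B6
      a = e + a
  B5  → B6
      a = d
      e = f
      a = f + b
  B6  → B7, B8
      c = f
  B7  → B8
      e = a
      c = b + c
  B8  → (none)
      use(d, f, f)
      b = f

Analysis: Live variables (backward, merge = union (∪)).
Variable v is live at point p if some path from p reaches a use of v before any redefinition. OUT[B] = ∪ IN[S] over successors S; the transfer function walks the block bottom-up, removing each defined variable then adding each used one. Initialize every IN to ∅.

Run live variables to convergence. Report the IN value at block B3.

Answer: {a, d, e}

Derivation:
Per-block solution:
  B0: | IN={a, e} | OUT={a, e}
  B1: | IN={a, e} | OUT={a, e}
  B2: | IN={a, e} | OUT={a, d, e}
  B3: | IN={a, d, e} | OUT={a, b, d, e, f}
  B4: | IN={a, b, d, e, f} | OUT={a, b, d, f}
  B5: | IN={b, d, f} | OUT={a, b, d, f}
  B6: | IN={a, b, d, f} | OUT={a, b, c, d, f}
  B7: | IN={a, b, c, d, f} | OUT={d, f}
  B8: | IN={d, f} | OUT={}

Merge at B3: OUT[B3] = IN[B1] ⊔ IN[B4] = {a, b, d, e, f}
Applying B3's transfer function to that OUT value gives IN[B3] (row B3 above).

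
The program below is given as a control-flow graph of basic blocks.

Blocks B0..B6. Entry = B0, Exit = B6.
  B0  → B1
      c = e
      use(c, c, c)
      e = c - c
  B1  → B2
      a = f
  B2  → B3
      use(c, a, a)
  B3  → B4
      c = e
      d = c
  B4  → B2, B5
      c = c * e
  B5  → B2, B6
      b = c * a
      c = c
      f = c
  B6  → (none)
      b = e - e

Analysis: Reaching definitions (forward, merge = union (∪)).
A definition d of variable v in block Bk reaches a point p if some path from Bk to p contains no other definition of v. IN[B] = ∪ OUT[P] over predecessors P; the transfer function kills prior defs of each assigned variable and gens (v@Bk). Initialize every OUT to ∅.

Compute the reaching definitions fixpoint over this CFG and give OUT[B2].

Converged values:
  B0:   IN={}   OUT={c@B0, e@B0}
  B1:   IN={c@B0, e@B0}   OUT={a@B1, c@B0, e@B0}
  B2:   IN={a@B1, b@B5, c@B0, c@B4, c@B5, d@B3, e@B0, f@B5}   OUT={a@B1, b@B5, c@B0, c@B4, c@B5, d@B3, e@B0, f@B5}
  B3:   IN={a@B1, b@B5, c@B0, c@B4, c@B5, d@B3, e@B0, f@B5}   OUT={a@B1, b@B5, c@B3, d@B3, e@B0, f@B5}
  B4:   IN={a@B1, b@B5, c@B3, d@B3, e@B0, f@B5}   OUT={a@B1, b@B5, c@B4, d@B3, e@B0, f@B5}
  B5:   IN={a@B1, b@B5, c@B4, d@B3, e@B0, f@B5}   OUT={a@B1, b@B5, c@B5, d@B3, e@B0, f@B5}
  B6:   IN={a@B1, b@B5, c@B5, d@B3, e@B0, f@B5}   OUT={a@B1, b@B6, c@B5, d@B3, e@B0, f@B5}

Merge at B2: IN[B2] = OUT[B1] ⊔ OUT[B4] ⊔ OUT[B5] = {a@B1, b@B5, c@B0, c@B4, c@B5, d@B3, e@B0, f@B5}
Applying B2's transfer function to that IN value gives OUT[B2] (row B2 above).

Answer: {a@B1, b@B5, c@B0, c@B4, c@B5, d@B3, e@B0, f@B5}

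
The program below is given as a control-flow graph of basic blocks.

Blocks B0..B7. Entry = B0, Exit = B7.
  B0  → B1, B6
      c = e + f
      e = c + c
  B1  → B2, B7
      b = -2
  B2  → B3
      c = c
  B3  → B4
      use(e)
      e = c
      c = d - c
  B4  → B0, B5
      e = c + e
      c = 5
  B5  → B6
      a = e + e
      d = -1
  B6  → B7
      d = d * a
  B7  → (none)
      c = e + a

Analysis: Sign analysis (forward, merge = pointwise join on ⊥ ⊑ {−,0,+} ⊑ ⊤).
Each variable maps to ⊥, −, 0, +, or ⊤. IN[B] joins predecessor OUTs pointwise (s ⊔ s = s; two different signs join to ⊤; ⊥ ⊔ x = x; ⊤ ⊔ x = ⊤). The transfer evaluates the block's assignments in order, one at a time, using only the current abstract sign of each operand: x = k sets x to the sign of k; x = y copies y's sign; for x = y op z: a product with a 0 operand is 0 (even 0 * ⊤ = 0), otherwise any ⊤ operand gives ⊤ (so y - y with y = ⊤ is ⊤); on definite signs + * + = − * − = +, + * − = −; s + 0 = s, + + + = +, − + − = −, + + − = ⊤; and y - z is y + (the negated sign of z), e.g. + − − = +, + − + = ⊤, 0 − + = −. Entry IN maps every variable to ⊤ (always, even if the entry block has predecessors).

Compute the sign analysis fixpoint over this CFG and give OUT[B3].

Answer: {a: ⊤, b: -, c: ⊤, d: ⊤, e: ⊤, f: ⊤}

Working:
Fixpoint table:
  B0:   IN=(all ⊤)   OUT=(all ⊤)
  B1:   IN=(all ⊤)   OUT={b:-; rest ⊤}
  B2:   IN={b:-; rest ⊤}   OUT={b:-; rest ⊤}
  B3:   IN={b:-; rest ⊤}   OUT={b:-; rest ⊤}
  B4:   IN={b:-; rest ⊤}   OUT={b:-, c:+; rest ⊤}
  B5:   IN={b:-, c:+; rest ⊤}   OUT={b:-, c:+, d:-; rest ⊤}
  B6:   IN=(all ⊤)   OUT=(all ⊤)
  B7:   IN=(all ⊤)   OUT=(all ⊤)

Merge at B3: IN[B3] = OUT[B2] = {a: ⊤, b: -, c: ⊤, d: ⊤, e: ⊤, f: ⊤}
Applying B3's transfer function to that IN value gives OUT[B3] (row B3 above).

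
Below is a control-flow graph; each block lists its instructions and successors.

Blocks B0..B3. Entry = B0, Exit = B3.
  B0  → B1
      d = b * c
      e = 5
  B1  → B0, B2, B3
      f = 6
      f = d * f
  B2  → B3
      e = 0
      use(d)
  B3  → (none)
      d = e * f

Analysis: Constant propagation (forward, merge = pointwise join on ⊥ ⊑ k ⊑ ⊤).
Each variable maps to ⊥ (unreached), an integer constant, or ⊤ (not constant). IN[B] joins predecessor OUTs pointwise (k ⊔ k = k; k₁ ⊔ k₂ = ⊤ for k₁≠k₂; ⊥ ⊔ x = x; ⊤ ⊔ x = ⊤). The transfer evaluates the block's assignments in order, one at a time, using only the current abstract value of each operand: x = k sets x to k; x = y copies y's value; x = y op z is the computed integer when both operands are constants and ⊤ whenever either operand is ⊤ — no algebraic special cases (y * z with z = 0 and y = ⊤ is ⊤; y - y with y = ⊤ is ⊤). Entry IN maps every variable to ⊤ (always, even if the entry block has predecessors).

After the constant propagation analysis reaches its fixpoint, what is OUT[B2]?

Answer: {a: ⊤, b: ⊤, c: ⊤, d: ⊤, e: 0, f: ⊤}

Working:
Converged values:
  B0:   IN=(all ⊤)   OUT={e:5; rest ⊤}
  B1:   IN={e:5; rest ⊤}   OUT={e:5; rest ⊤}
  B2:   IN={e:5; rest ⊤}   OUT={e:0; rest ⊤}
  B3:   IN=(all ⊤)   OUT=(all ⊤)

Merge at B2: IN[B2] = OUT[B1] = {a: ⊤, b: ⊤, c: ⊤, d: ⊤, e: 5, f: ⊤}
Applying B2's transfer function to that IN value gives OUT[B2] (row B2 above).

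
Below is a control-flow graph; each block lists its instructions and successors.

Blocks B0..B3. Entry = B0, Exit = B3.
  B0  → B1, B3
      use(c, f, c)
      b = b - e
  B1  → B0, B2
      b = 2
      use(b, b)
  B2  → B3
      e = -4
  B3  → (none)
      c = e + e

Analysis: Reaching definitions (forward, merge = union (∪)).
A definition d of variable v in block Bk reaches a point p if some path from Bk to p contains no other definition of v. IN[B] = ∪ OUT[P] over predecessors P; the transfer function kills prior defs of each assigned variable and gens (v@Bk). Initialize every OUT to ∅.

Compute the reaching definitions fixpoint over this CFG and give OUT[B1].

Fixpoint table:
  B0:  IN={b@B1}  OUT={b@B0}
  B1:  IN={b@B0}  OUT={b@B1}
  B2:  IN={b@B1}  OUT={b@B1, e@B2}
  B3:  IN={b@B0, b@B1, e@B2}  OUT={b@B0, b@B1, c@B3, e@B2}

Merge at B1: IN[B1] = OUT[B0] = {b@B0}
Applying B1's transfer function to that IN value gives OUT[B1] (row B1 above).

Answer: {b@B1}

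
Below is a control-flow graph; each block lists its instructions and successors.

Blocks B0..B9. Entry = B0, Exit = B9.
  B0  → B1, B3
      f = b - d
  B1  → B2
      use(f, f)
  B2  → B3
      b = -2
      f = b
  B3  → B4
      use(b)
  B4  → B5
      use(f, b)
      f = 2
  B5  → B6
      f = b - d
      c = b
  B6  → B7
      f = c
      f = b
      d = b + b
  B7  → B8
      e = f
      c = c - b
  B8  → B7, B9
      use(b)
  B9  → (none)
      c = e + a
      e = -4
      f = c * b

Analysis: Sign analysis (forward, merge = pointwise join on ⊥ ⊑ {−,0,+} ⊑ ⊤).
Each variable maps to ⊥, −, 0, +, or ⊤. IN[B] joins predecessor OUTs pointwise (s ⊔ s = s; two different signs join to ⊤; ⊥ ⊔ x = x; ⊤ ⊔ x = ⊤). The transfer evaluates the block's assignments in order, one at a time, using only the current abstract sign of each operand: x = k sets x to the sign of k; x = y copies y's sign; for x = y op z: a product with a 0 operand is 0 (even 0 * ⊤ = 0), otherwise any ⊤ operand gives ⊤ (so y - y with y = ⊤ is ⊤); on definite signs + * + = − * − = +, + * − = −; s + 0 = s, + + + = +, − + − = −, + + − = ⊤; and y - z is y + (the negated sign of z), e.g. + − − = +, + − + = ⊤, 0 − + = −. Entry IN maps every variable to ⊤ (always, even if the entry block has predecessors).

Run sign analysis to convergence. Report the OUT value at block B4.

Converged values:
  B0: | IN=(all ⊤) | OUT=(all ⊤)
  B1: | IN=(all ⊤) | OUT=(all ⊤)
  B2: | IN=(all ⊤) | OUT={b:-, f:-; rest ⊤}
  B3: | IN=(all ⊤) | OUT=(all ⊤)
  B4: | IN=(all ⊤) | OUT={f:+; rest ⊤}
  B5: | IN={f:+; rest ⊤} | OUT=(all ⊤)
  B6: | IN=(all ⊤) | OUT=(all ⊤)
  B7: | IN=(all ⊤) | OUT=(all ⊤)
  B8: | IN=(all ⊤) | OUT=(all ⊤)
  B9: | IN=(all ⊤) | OUT={e:-; rest ⊤}

Merge at B4: IN[B4] = OUT[B3] = {a: ⊤, b: ⊤, c: ⊤, d: ⊤, e: ⊤, f: ⊤}
Applying B4's transfer function to that IN value gives OUT[B4] (row B4 above).

Answer: {a: ⊤, b: ⊤, c: ⊤, d: ⊤, e: ⊤, f: +}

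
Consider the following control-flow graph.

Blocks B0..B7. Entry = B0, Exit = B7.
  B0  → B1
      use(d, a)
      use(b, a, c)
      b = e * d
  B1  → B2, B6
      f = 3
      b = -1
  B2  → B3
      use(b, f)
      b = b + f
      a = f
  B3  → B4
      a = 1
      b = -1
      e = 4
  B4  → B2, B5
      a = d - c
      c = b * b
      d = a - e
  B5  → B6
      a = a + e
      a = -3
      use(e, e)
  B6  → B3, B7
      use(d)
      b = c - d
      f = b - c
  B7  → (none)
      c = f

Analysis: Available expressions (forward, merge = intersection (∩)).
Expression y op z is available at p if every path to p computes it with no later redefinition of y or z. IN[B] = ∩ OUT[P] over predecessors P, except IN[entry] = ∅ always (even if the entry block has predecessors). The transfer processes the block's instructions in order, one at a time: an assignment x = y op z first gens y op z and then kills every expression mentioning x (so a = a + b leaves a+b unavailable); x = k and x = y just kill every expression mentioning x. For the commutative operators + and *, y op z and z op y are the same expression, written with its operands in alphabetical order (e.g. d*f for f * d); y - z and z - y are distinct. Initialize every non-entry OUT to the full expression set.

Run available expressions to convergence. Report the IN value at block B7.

Answer: {b-c, c-d}

Trace:
Fixpoint table:
  B0:   IN={}   OUT={d*e}
  B1:   IN={d*e}   OUT={d*e}
  B2:   IN={}   OUT={}
  B3:   IN={}   OUT={}
  B4:   IN={}   OUT={a-e, b*b}
  B5:   IN={a-e, b*b}   OUT={b*b}
  B6:   IN={}   OUT={b-c, c-d}
  B7:   IN={b-c, c-d}   OUT={}

Merge at B7: IN[B7] = OUT[B6] = {b-c, c-d}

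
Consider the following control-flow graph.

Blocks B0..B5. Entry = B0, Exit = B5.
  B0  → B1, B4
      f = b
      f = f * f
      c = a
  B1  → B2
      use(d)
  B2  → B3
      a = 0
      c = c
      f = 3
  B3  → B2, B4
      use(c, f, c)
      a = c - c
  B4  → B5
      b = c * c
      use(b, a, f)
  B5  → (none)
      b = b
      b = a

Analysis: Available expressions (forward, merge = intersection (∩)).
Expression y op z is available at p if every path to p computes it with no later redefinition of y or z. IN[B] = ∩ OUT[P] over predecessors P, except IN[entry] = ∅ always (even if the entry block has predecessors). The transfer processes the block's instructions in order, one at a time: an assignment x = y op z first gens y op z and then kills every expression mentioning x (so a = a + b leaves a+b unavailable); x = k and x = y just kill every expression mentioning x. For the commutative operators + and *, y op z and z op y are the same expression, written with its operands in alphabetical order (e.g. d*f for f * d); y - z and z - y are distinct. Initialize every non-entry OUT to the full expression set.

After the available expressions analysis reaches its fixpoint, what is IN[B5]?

Answer: {c*c}

Derivation:
Fixpoint table:
  B0: | IN={} | OUT={}
  B1: | IN={} | OUT={}
  B2: | IN={} | OUT={}
  B3: | IN={} | OUT={c-c}
  B4: | IN={} | OUT={c*c}
  B5: | IN={c*c} | OUT={c*c}

Merge at B5: IN[B5] = OUT[B4] = {c*c}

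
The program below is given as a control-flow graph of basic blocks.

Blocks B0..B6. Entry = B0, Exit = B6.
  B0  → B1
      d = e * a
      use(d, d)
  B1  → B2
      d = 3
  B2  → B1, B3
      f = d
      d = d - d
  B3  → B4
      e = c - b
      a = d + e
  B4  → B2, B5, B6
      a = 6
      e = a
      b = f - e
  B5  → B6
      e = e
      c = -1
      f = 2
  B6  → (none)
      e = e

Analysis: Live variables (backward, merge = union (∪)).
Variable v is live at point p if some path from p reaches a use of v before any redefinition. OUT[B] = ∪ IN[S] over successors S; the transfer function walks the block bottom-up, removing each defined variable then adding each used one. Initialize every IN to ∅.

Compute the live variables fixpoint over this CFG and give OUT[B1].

Answer: {b, c, d}

Trace:
Converged values:
  B0:  IN={a, b, c, e}  OUT={b, c}
  B1:  IN={b, c}  OUT={b, c, d}
  B2:  IN={b, c, d}  OUT={b, c, d, f}
  B3:  IN={b, c, d, f}  OUT={c, d, f}
  B4:  IN={c, d, f}  OUT={b, c, d, e}
  B5:  IN={e}  OUT={e}
  B6:  IN={e}  OUT={}

Merge at B1: OUT[B1] = IN[B2] = {b, c, d}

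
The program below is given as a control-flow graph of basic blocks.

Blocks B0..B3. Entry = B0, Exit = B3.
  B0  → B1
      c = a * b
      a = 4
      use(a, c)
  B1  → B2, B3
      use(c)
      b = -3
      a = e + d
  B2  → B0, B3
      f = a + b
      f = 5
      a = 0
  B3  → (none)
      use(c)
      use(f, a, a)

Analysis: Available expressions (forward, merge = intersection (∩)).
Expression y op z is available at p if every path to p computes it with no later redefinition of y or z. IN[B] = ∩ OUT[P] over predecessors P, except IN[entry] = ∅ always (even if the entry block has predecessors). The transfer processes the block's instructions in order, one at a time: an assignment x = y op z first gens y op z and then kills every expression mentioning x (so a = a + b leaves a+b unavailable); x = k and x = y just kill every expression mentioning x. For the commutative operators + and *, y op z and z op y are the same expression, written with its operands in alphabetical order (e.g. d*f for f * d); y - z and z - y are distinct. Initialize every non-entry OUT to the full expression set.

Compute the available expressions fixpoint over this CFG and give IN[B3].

Fixpoint table:
  B0:  IN={}  OUT={}
  B1:  IN={}  OUT={d+e}
  B2:  IN={d+e}  OUT={d+e}
  B3:  IN={d+e}  OUT={d+e}

Merge at B3: IN[B3] = OUT[B1] ∩ OUT[B2] = {d+e}

Answer: {d+e}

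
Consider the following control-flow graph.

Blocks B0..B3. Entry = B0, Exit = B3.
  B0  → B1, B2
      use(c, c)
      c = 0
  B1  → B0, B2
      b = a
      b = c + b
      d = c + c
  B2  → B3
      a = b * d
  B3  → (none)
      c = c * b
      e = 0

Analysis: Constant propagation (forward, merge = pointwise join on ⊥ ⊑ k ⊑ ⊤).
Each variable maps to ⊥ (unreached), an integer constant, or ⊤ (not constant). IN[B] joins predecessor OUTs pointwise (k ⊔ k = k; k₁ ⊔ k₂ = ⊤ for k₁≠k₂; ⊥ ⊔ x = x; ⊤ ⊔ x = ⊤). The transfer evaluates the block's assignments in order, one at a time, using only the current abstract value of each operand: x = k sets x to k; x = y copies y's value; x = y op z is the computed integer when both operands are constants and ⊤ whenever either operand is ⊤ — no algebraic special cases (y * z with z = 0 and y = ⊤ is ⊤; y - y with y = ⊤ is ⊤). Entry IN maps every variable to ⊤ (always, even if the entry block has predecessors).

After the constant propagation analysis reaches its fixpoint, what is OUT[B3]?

Answer: {a: ⊤, b: ⊤, c: ⊤, d: ⊤, e: 0, f: ⊤}

Derivation:
Per-block solution:
  B0: | IN=(all ⊤) | OUT={c:0; rest ⊤}
  B1: | IN={c:0; rest ⊤} | OUT={c:0, d:0; rest ⊤}
  B2: | IN={c:0; rest ⊤} | OUT={c:0; rest ⊤}
  B3: | IN={c:0; rest ⊤} | OUT={e:0; rest ⊤}

Merge at B3: IN[B3] = OUT[B2] = {a: ⊤, b: ⊤, c: 0, d: ⊤, e: ⊤, f: ⊤}
Applying B3's transfer function to that IN value gives OUT[B3] (row B3 above).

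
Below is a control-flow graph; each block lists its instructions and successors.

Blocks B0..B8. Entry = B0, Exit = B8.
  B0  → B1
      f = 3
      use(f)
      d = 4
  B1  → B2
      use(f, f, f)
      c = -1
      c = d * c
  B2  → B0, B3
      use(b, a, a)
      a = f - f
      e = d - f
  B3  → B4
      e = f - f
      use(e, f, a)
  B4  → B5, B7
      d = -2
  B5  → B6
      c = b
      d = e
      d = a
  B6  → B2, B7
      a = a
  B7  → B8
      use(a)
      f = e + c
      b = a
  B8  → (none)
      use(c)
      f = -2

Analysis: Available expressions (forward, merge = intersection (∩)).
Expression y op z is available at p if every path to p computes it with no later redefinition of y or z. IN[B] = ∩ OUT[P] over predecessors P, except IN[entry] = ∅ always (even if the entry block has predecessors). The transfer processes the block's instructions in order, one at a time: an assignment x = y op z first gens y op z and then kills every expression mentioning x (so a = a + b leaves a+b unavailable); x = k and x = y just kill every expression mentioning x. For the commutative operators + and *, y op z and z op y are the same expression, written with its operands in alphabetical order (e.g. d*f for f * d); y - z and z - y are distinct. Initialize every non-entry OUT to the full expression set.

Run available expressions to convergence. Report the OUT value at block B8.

Answer: {c+e}

Trace:
Converged values:
  B0:  IN={}  OUT={}
  B1:  IN={}  OUT={}
  B2:  IN={}  OUT={d-f, f-f}
  B3:  IN={d-f, f-f}  OUT={d-f, f-f}
  B4:  IN={d-f, f-f}  OUT={f-f}
  B5:  IN={f-f}  OUT={f-f}
  B6:  IN={f-f}  OUT={f-f}
  B7:  IN={f-f}  OUT={c+e}
  B8:  IN={c+e}  OUT={c+e}

Merge at B8: IN[B8] = OUT[B7] = {c+e}
Applying B8's transfer function to that IN value gives OUT[B8] (row B8 above).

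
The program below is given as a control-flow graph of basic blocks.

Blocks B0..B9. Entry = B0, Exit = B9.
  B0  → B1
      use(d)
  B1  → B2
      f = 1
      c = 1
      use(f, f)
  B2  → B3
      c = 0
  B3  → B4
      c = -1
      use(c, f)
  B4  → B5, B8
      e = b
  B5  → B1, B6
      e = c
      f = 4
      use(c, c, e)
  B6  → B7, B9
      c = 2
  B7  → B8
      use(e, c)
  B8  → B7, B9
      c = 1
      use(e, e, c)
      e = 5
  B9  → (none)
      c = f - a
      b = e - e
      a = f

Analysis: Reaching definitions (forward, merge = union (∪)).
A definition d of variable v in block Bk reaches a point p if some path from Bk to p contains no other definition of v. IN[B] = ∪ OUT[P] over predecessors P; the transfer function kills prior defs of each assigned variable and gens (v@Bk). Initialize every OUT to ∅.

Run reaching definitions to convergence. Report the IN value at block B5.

Per-block solution:
  B0:  IN={}  OUT={}
  B1:  IN={c@B3, e@B5, f@B5}  OUT={c@B1, e@B5, f@B1}
  B2:  IN={c@B1, e@B5, f@B1}  OUT={c@B2, e@B5, f@B1}
  B3:  IN={c@B2, e@B5, f@B1}  OUT={c@B3, e@B5, f@B1}
  B4:  IN={c@B3, e@B5, f@B1}  OUT={c@B3, e@B4, f@B1}
  B5:  IN={c@B3, e@B4, f@B1}  OUT={c@B3, e@B5, f@B5}
  B6:  IN={c@B3, e@B5, f@B5}  OUT={c@B6, e@B5, f@B5}
  B7:  IN={c@B6, c@B8, e@B5, e@B8, f@B1, f@B5}  OUT={c@B6, c@B8, e@B5, e@B8, f@B1, f@B5}
  B8:  IN={c@B3, c@B6, c@B8, e@B4, e@B5, e@B8, f@B1, f@B5}  OUT={c@B8, e@B8, f@B1, f@B5}
  B9:  IN={c@B6, c@B8, e@B5, e@B8, f@B1, f@B5}  OUT={a@B9, b@B9, c@B9, e@B5, e@B8, f@B1, f@B5}

Merge at B5: IN[B5] = OUT[B4] = {c@B3, e@B4, f@B1}

Answer: {c@B3, e@B4, f@B1}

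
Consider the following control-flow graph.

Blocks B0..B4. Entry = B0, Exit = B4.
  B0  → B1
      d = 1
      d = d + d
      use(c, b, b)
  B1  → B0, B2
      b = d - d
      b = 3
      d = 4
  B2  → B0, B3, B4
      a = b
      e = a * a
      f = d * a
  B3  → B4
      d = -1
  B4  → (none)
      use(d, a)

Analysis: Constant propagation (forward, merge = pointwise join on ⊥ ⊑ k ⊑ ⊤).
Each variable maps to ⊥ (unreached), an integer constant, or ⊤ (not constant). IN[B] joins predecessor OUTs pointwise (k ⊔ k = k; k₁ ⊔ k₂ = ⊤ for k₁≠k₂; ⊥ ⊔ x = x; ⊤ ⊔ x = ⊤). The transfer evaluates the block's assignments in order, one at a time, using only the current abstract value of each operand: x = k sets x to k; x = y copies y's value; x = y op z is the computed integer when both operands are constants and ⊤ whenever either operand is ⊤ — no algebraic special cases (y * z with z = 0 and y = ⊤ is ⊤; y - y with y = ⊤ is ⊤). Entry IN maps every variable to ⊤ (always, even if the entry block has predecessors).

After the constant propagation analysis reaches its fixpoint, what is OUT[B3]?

Answer: {a: 3, b: 3, c: ⊤, d: -1, e: 9, f: 12}

Trace:
Fixpoint table:
  B0:  IN=(all ⊤)  OUT={d:2; rest ⊤}
  B1:  IN={d:2; rest ⊤}  OUT={b:3, d:4; rest ⊤}
  B2:  IN={b:3, d:4; rest ⊤}  OUT={a:3, b:3, d:4, e:9, f:12; rest ⊤}
  B3:  IN={a:3, b:3, d:4, e:9, f:12; rest ⊤}  OUT={a:3, b:3, d:-1, e:9, f:12; rest ⊤}
  B4:  IN={a:3, b:3, e:9, f:12; rest ⊤}  OUT={a:3, b:3, e:9, f:12; rest ⊤}

Merge at B3: IN[B3] = OUT[B2] = {a: 3, b: 3, c: ⊤, d: 4, e: 9, f: 12}
Applying B3's transfer function to that IN value gives OUT[B3] (row B3 above).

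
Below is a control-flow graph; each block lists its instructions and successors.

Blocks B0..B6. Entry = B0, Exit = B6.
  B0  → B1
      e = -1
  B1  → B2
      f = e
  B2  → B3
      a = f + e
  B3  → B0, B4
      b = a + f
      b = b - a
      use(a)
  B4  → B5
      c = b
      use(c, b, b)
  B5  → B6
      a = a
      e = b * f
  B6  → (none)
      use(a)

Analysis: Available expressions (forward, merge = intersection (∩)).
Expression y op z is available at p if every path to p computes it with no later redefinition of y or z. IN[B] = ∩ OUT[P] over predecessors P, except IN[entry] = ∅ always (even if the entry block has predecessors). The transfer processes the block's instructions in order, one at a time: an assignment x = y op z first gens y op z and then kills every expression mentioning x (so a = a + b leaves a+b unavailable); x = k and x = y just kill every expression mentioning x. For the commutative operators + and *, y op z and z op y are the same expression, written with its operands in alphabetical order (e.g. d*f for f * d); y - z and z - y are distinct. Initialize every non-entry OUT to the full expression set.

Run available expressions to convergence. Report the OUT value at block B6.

Answer: {b*f}

Working:
Converged values:
  B0:  IN={}  OUT={}
  B1:  IN={}  OUT={}
  B2:  IN={}  OUT={e+f}
  B3:  IN={e+f}  OUT={a+f, e+f}
  B4:  IN={a+f, e+f}  OUT={a+f, e+f}
  B5:  IN={a+f, e+f}  OUT={b*f}
  B6:  IN={b*f}  OUT={b*f}

Merge at B6: IN[B6] = OUT[B5] = {b*f}
Applying B6's transfer function to that IN value gives OUT[B6] (row B6 above).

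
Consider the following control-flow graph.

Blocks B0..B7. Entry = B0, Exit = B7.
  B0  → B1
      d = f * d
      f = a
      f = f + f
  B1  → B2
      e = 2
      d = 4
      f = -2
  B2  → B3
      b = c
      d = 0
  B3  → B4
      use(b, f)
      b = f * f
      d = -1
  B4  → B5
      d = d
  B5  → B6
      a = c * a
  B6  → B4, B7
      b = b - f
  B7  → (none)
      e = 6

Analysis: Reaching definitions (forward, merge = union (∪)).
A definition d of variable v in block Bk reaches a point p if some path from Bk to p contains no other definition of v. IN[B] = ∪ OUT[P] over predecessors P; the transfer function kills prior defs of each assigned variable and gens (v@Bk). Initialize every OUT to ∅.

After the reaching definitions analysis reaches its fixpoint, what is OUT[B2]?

Answer: {b@B2, d@B2, e@B1, f@B1}

Trace:
Converged values:
  B0: | IN={} | OUT={d@B0, f@B0}
  B1: | IN={d@B0, f@B0} | OUT={d@B1, e@B1, f@B1}
  B2: | IN={d@B1, e@B1, f@B1} | OUT={b@B2, d@B2, e@B1, f@B1}
  B3: | IN={b@B2, d@B2, e@B1, f@B1} | OUT={b@B3, d@B3, e@B1, f@B1}
  B4: | IN={a@B5, b@B3, b@B6, d@B3, d@B4, e@B1, f@B1} | OUT={a@B5, b@B3, b@B6, d@B4, e@B1, f@B1}
  B5: | IN={a@B5, b@B3, b@B6, d@B4, e@B1, f@B1} | OUT={a@B5, b@B3, b@B6, d@B4, e@B1, f@B1}
  B6: | IN={a@B5, b@B3, b@B6, d@B4, e@B1, f@B1} | OUT={a@B5, b@B6, d@B4, e@B1, f@B1}
  B7: | IN={a@B5, b@B6, d@B4, e@B1, f@B1} | OUT={a@B5, b@B6, d@B4, e@B7, f@B1}

Merge at B2: IN[B2] = OUT[B1] = {d@B1, e@B1, f@B1}
Applying B2's transfer function to that IN value gives OUT[B2] (row B2 above).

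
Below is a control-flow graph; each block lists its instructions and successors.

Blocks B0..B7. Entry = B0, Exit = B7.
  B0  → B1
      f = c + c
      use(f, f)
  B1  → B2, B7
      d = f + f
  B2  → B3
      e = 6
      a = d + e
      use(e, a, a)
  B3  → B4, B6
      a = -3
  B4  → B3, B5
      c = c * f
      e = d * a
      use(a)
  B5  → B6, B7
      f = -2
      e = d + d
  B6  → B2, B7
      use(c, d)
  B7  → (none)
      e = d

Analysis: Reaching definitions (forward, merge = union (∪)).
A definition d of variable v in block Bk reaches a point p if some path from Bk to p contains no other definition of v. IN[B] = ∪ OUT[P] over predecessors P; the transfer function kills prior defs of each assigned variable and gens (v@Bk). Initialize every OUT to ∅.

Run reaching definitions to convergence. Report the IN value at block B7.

Per-block solution:
  B0: | IN={} | OUT={f@B0}
  B1: | IN={f@B0} | OUT={d@B1, f@B0}
  B2: | IN={a@B3, c@B4, d@B1, e@B2, e@B4, e@B5, f@B0, f@B5} | OUT={a@B2, c@B4, d@B1, e@B2, f@B0, f@B5}
  B3: | IN={a@B2, a@B3, c@B4, d@B1, e@B2, e@B4, f@B0, f@B5} | OUT={a@B3, c@B4, d@B1, e@B2, e@B4, f@B0, f@B5}
  B4: | IN={a@B3, c@B4, d@B1, e@B2, e@B4, f@B0, f@B5} | OUT={a@B3, c@B4, d@B1, e@B4, f@B0, f@B5}
  B5: | IN={a@B3, c@B4, d@B1, e@B4, f@B0, f@B5} | OUT={a@B3, c@B4, d@B1, e@B5, f@B5}
  B6: | IN={a@B3, c@B4, d@B1, e@B2, e@B4, e@B5, f@B0, f@B5} | OUT={a@B3, c@B4, d@B1, e@B2, e@B4, e@B5, f@B0, f@B5}
  B7: | IN={a@B3, c@B4, d@B1, e@B2, e@B4, e@B5, f@B0, f@B5} | OUT={a@B3, c@B4, d@B1, e@B7, f@B0, f@B5}

Merge at B7: IN[B7] = OUT[B1] ⊔ OUT[B5] ⊔ OUT[B6] = {a@B3, c@B4, d@B1, e@B2, e@B4, e@B5, f@B0, f@B5}

Answer: {a@B3, c@B4, d@B1, e@B2, e@B4, e@B5, f@B0, f@B5}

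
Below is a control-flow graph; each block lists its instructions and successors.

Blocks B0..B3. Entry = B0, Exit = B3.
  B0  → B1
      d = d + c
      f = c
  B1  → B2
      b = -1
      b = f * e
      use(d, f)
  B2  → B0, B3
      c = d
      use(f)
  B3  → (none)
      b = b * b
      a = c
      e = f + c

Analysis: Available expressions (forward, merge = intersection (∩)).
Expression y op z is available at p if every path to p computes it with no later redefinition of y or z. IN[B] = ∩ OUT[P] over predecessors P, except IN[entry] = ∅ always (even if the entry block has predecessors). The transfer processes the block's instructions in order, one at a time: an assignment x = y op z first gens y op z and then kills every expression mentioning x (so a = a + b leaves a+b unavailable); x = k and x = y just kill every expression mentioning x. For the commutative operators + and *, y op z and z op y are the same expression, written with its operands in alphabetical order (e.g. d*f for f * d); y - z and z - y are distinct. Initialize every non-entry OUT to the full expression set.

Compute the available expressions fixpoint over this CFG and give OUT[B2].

Per-block solution:
  B0:  IN={}  OUT={}
  B1:  IN={}  OUT={e*f}
  B2:  IN={e*f}  OUT={e*f}
  B3:  IN={e*f}  OUT={c+f}

Merge at B2: IN[B2] = OUT[B1] = {e*f}
Applying B2's transfer function to that IN value gives OUT[B2] (row B2 above).

Answer: {e*f}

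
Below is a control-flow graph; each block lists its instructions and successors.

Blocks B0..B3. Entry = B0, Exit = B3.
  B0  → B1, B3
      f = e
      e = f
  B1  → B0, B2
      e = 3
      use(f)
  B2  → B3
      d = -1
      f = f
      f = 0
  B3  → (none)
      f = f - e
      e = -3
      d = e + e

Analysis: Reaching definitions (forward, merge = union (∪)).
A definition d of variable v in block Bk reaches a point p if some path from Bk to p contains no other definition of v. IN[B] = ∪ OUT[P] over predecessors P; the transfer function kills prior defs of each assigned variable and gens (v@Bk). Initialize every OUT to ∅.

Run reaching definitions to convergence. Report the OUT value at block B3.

Answer: {d@B3, e@B3, f@B3}

Derivation:
Fixpoint table:
  B0: | IN={e@B1, f@B0} | OUT={e@B0, f@B0}
  B1: | IN={e@B0, f@B0} | OUT={e@B1, f@B0}
  B2: | IN={e@B1, f@B0} | OUT={d@B2, e@B1, f@B2}
  B3: | IN={d@B2, e@B0, e@B1, f@B0, f@B2} | OUT={d@B3, e@B3, f@B3}

Merge at B3: IN[B3] = OUT[B0] ⊔ OUT[B2] = {d@B2, e@B0, e@B1, f@B0, f@B2}
Applying B3's transfer function to that IN value gives OUT[B3] (row B3 above).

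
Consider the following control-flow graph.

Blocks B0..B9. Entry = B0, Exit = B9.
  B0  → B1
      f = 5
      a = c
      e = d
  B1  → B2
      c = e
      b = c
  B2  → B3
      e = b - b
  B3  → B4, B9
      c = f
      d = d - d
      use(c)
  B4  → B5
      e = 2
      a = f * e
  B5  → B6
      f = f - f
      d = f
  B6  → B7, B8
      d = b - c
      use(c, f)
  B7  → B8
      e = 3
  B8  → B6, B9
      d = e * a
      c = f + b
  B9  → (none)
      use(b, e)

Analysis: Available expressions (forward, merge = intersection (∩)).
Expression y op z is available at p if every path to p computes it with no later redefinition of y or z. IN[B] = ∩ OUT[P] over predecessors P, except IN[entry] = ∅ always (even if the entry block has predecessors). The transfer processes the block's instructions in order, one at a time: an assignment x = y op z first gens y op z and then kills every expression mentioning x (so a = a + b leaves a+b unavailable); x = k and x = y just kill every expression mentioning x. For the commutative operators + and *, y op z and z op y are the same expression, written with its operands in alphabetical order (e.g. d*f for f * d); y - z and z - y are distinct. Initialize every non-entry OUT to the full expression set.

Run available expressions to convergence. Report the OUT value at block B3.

Fixpoint table:
  B0:  IN={}  OUT={}
  B1:  IN={}  OUT={}
  B2:  IN={}  OUT={b-b}
  B3:  IN={b-b}  OUT={b-b}
  B4:  IN={b-b}  OUT={b-b, e*f}
  B5:  IN={b-b, e*f}  OUT={b-b}
  B6:  IN={b-b}  OUT={b-b, b-c}
  B7:  IN={b-b, b-c}  OUT={b-b, b-c}
  B8:  IN={b-b, b-c}  OUT={a*e, b+f, b-b}
  B9:  IN={b-b}  OUT={b-b}

Merge at B3: IN[B3] = OUT[B2] = {b-b}
Applying B3's transfer function to that IN value gives OUT[B3] (row B3 above).

Answer: {b-b}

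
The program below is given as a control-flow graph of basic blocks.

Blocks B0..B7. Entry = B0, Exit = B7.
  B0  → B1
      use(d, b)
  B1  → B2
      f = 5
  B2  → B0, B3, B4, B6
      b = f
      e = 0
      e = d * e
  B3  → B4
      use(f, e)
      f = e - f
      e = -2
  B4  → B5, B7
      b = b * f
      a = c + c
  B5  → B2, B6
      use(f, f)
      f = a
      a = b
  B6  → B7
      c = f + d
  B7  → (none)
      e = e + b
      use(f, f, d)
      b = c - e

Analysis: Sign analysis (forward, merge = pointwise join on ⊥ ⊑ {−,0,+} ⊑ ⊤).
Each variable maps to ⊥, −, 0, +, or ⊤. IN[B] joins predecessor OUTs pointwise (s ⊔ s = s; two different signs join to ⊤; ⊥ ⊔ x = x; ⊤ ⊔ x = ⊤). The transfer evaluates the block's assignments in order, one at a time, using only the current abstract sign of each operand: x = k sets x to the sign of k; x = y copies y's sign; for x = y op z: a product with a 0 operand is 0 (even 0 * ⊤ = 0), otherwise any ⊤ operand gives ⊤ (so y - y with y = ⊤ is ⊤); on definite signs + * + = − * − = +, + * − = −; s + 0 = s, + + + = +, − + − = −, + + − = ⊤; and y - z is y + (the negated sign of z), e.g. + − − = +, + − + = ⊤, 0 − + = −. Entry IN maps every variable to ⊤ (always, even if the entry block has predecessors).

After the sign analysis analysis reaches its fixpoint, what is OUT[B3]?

Per-block solution:
  B0:   IN=(all ⊤)   OUT=(all ⊤)
  B1:   IN=(all ⊤)   OUT={f:+; rest ⊤}
  B2:   IN=(all ⊤)   OUT={e:0; rest ⊤}
  B3:   IN={e:0; rest ⊤}   OUT={e:-; rest ⊤}
  B4:   IN=(all ⊤)   OUT=(all ⊤)
  B5:   IN=(all ⊤)   OUT=(all ⊤)
  B6:   IN=(all ⊤)   OUT=(all ⊤)
  B7:   IN=(all ⊤)   OUT=(all ⊤)

Merge at B3: IN[B3] = OUT[B2] = {a: ⊤, b: ⊤, c: ⊤, d: ⊤, e: 0, f: ⊤}
Applying B3's transfer function to that IN value gives OUT[B3] (row B3 above).

Answer: {a: ⊤, b: ⊤, c: ⊤, d: ⊤, e: -, f: ⊤}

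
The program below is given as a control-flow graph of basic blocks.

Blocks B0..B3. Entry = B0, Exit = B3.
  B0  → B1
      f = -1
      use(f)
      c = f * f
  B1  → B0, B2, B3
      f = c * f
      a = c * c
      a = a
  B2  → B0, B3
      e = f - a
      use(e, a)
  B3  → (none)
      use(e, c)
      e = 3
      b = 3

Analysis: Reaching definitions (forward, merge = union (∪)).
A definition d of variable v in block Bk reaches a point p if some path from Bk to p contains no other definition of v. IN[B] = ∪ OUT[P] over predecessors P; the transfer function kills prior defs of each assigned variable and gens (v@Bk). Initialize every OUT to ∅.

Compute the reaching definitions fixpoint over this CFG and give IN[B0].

Fixpoint table:
  B0:   IN={a@B1, c@B0, e@B2, f@B1}   OUT={a@B1, c@B0, e@B2, f@B0}
  B1:   IN={a@B1, c@B0, e@B2, f@B0}   OUT={a@B1, c@B0, e@B2, f@B1}
  B2:   IN={a@B1, c@B0, e@B2, f@B1}   OUT={a@B1, c@B0, e@B2, f@B1}
  B3:   IN={a@B1, c@B0, e@B2, f@B1}   OUT={a@B1, b@B3, c@B0, e@B3, f@B1}

Merge at B0 (entry node, so the boundary value {} is joined with the incoming edge(s)): IN[B0] = {} ⊔ OUT[B1] ⊔ OUT[B2] = {a@B1, c@B0, e@B2, f@B1}

Answer: {a@B1, c@B0, e@B2, f@B1}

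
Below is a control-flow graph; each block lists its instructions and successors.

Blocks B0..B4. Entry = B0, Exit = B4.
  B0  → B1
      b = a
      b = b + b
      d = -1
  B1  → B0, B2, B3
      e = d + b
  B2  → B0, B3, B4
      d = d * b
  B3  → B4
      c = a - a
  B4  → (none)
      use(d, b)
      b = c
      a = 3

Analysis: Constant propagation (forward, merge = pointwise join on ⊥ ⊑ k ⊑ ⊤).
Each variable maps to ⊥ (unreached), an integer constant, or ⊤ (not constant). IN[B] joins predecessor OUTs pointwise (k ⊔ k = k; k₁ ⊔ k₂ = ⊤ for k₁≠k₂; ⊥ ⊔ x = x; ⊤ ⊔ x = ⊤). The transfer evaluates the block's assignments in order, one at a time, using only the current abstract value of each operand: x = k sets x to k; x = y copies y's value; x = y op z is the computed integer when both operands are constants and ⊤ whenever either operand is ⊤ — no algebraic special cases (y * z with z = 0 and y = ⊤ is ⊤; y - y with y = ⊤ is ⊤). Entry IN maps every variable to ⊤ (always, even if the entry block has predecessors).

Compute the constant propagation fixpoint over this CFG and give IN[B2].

Per-block solution:
  B0:  IN=(all ⊤)  OUT={d:-1; rest ⊤}
  B1:  IN={d:-1; rest ⊤}  OUT={d:-1; rest ⊤}
  B2:  IN={d:-1; rest ⊤}  OUT=(all ⊤)
  B3:  IN=(all ⊤)  OUT=(all ⊤)
  B4:  IN=(all ⊤)  OUT={a:3; rest ⊤}

Merge at B2: IN[B2] = OUT[B1] = {a: ⊤, b: ⊤, c: ⊤, d: -1, e: ⊤, f: ⊤}

Answer: {a: ⊤, b: ⊤, c: ⊤, d: -1, e: ⊤, f: ⊤}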